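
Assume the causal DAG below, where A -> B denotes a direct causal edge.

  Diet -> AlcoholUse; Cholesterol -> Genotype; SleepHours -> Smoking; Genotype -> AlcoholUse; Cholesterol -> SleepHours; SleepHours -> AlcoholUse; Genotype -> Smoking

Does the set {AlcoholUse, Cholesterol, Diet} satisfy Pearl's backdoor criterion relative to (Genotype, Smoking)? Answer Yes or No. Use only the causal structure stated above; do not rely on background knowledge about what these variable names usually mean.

No

Backdoor paths from Genotype to Smoking (paths whose first edge points into Genotype):
  P1: Genotype <- Cholesterol -> SleepHours -> Smoking
Condition 1 (no descendant of Genotype in the set): FAILS — AlcoholUse is a descendant of Genotype.
Condition 2 (every backdoor path blocked by {AlcoholUse, Cholesterol, Diet}):
  P1: blocked at fork node Cholesterol ∈ conditioning set.
{AlcoholUse, Cholesterol, Diet} does not satisfy the backdoor criterion.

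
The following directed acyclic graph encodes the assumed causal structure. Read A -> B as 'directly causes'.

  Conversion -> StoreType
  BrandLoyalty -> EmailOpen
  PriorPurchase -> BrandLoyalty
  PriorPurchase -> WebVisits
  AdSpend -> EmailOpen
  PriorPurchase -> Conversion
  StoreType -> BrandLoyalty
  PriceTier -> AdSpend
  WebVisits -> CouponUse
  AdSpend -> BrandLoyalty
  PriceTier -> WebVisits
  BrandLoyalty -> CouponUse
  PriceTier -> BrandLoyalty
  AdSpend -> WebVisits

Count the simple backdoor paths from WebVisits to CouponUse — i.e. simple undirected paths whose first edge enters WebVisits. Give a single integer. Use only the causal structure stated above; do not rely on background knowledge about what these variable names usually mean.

A backdoor path from WebVisits to CouponUse is any simple undirected path whose first edge points into WebVisits (i.e. leaves WebVisits via a parent).
Parents of WebVisits: {AdSpend, PriceTier, PriorPurchase}.
Enumerating:
  P1: WebVisits <- PriorPurchase -> Conversion -> StoreType -> BrandLoyalty -> CouponUse
  P2: WebVisits <- PriorPurchase -> BrandLoyalty -> CouponUse
  P3: WebVisits <- PriceTier -> AdSpend -> BrandLoyalty -> CouponUse
  P4: WebVisits <- PriceTier -> AdSpend -> EmailOpen <- BrandLoyalty -> CouponUse
  P5: WebVisits <- PriceTier -> BrandLoyalty -> CouponUse
  P6: WebVisits <- AdSpend <- PriceTier -> BrandLoyalty -> CouponUse
  P7: WebVisits <- AdSpend -> BrandLoyalty -> CouponUse
  P8: WebVisits <- AdSpend -> EmailOpen <- BrandLoyalty -> CouponUse
That exhausts the simple backdoor paths. Count: 8.

8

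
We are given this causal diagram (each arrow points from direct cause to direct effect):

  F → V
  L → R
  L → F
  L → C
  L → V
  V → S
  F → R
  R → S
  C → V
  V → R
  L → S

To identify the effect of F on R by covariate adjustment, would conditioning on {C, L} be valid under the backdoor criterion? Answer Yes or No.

Yes

Backdoor paths from F to R (paths whose first edge points into F):
  P1: F <- L -> C -> V -> R
  P2: F <- L -> C -> V -> S <- R
  P3: F <- L -> V -> R
  P4: F <- L -> V -> S <- R
  P5: F <- L -> R
  P6: F <- L -> S <- V -> R
  P7: F <- L -> S <- R
Condition 1 (no descendant of F in the set): holds — descendants of F are {R, S, V}; none are in {C, L}.
Condition 2 (every backdoor path blocked by {C, L}):
  P1: blocked at fork node L ∈ conditioning set.
  P2: blocked at fork node L ∈ conditioning set.
  P3: blocked at fork node L ∈ conditioning set.
  P4: blocked at fork node L ∈ conditioning set.
  P5: blocked at fork node L ∈ conditioning set.
  P6: blocked at fork node L ∈ conditioning set.
  P7: blocked at fork node L ∈ conditioning set.
{C, L} satisfies the backdoor criterion.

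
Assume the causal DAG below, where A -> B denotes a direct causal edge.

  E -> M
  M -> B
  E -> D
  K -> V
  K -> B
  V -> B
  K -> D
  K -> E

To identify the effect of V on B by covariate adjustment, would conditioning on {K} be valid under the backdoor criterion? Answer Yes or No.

Yes

Backdoor paths from V to B (paths whose first edge points into V):
  P1: V <- K -> E -> M -> B
  P2: V <- K -> B
  P3: V <- K -> D <- E -> M -> B
Condition 1 (no descendant of V in the set): holds — descendants of V are {B}; none are in {K}.
Condition 2 (every backdoor path blocked by {K}):
  P1: blocked at fork node K ∈ conditioning set.
  P2: blocked at fork node K ∈ conditioning set.
  P3: blocked at fork node K ∈ conditioning set.
{K} satisfies the backdoor criterion.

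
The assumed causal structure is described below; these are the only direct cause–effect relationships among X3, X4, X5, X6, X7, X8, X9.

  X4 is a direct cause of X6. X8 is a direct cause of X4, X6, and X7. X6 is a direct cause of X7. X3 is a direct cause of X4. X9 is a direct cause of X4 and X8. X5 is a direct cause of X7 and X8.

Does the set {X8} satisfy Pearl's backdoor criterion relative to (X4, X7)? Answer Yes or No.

No

Backdoor paths from X4 to X7 (paths whose first edge points into X4):
  P1: X4 <- X9 -> X8 <- X5 -> X7
  P2: X4 <- X9 -> X8 -> X6 -> X7
  P3: X4 <- X9 -> X8 -> X7
  P4: X4 <- X8 <- X5 -> X7
  P5: X4 <- X8 -> X6 -> X7
  P6: X4 <- X8 -> X7
Condition 1 (no descendant of X4 in the set): holds — descendants of X4 are {X6, X7}; none are in {X8}.
Condition 2 (every backdoor path blocked by {X8}):
  P1: open — collider(s) X8 are conditioned on (or have a conditioned descendant) and no non-collider on the path is in the set.
  P2: blocked at chain node X8 ∈ conditioning set.
  P3: blocked at chain node X8 ∈ conditioning set.
  P4: blocked at chain node X8 ∈ conditioning set.
  P5: blocked at fork node X8 ∈ conditioning set.
  P6: blocked at fork node X8 ∈ conditioning set.
{X8} does not satisfy the backdoor criterion.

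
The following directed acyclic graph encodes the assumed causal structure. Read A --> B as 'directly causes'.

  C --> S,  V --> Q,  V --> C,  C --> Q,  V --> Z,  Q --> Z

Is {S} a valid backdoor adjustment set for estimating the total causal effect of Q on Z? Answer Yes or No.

No

Backdoor paths from Q to Z (paths whose first edge points into Q):
  P1: Q <- V -> Z
  P2: Q <- C <- V -> Z
Condition 1 (no descendant of Q in the set): holds — descendants of Q are {Z}; none are in {S}.
Condition 2 (every backdoor path blocked by {S}):
  P1: open — no interior node is in the conditioning set.
  P2: open — no interior node is in the conditioning set.
{S} does not satisfy the backdoor criterion.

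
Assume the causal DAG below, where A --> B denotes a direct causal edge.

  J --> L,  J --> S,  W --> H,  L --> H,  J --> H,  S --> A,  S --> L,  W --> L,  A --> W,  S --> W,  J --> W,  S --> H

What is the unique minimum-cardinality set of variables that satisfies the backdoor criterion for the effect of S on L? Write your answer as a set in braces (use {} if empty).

{J}

Variables eligible for adjustment (non-descendants of S, excluding S and L): {J}.
Backdoor paths from S to L:
  P1: S <- J -> W -> L
  P2: S <- J -> W -> H <- L
  P3: S <- J -> L
  P4: S <- J -> H <- W -> L
  P5: S <- J -> H <- L
The empty set is not sufficient: P1 (S <- J -> W -> L) has no collider blocking it and no conditioned non-collider, so it is open.
Try {J}:
  P1: blocked at fork node J ∈ conditioning set.
  P2: blocked at fork node J ∈ conditioning set.
  P3: blocked at fork node J ∈ conditioning set.
  P4: blocked at fork node J ∈ conditioning set.
  P5: blocked at fork node J ∈ conditioning set.
{J} contains no descendant of S and blocks every backdoor path.
{J} is the unique smallest valid adjustment set.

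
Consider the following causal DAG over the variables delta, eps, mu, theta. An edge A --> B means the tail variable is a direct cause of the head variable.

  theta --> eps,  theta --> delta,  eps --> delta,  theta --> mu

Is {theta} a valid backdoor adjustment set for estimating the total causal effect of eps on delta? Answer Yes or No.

Yes

Backdoor paths from eps to delta (paths whose first edge points into eps):
  P1: eps <- theta -> delta
Condition 1 (no descendant of eps in the set): holds — descendants of eps are {delta}; none are in {theta}.
Condition 2 (every backdoor path blocked by {theta}):
  P1: blocked at fork node theta ∈ conditioning set.
{theta} satisfies the backdoor criterion.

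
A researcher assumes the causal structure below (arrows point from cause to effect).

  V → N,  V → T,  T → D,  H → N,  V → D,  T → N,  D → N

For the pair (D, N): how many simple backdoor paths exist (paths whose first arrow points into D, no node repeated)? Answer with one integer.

A backdoor path from D to N is any simple undirected path whose first edge points into D (i.e. leaves D via a parent).
Parents of D: {T, V}.
Enumerating:
  P1: D <- V -> T -> N
  P2: D <- V -> N
  P3: D <- T <- V -> N
  P4: D <- T -> N
That exhausts the simple backdoor paths. Count: 4.

4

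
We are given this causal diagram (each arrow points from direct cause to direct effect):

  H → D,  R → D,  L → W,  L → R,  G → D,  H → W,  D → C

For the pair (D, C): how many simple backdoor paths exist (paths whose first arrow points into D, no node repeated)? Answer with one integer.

0

A backdoor path from D to C is any simple undirected path whose first edge points into D (i.e. leaves D via a parent).
Parents of D: {G, H, R}.
No simple path from any parent of D reaches C without revisiting D, so there are no backdoor paths.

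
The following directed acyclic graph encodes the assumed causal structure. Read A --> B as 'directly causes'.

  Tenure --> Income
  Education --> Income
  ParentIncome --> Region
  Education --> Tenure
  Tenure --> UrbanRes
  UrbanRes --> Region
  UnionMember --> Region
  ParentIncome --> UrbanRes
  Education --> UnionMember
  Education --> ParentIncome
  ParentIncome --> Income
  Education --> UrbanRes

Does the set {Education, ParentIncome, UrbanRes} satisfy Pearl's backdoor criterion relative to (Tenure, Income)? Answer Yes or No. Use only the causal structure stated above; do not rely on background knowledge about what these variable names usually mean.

Backdoor paths from Tenure to Income (paths whose first edge points into Tenure):
  P1: Tenure <- Education -> ParentIncome -> Income
  P2: Tenure <- Education -> UrbanRes <- ParentIncome -> Income
  P3: Tenure <- Education -> UrbanRes -> Region <- ParentIncome -> Income
  P4: Tenure <- Education -> Income
  P5: Tenure <- Education -> UnionMember -> Region <- ParentIncome -> Income
  P6: Tenure <- Education -> UnionMember -> Region <- UrbanRes <- ParentIncome -> Income
Condition 1 (no descendant of Tenure in the set): FAILS — UrbanRes is a descendant of Tenure.
Condition 2 (every backdoor path blocked by {Education, ParentIncome, UrbanRes}):
  P1: blocked at fork node Education ∈ conditioning set.
  P2: blocked at fork node Education ∈ conditioning set.
  P3: blocked at fork node Education ∈ conditioning set.
  P4: blocked at fork node Education ∈ conditioning set.
  P5: blocked at fork node Education ∈ conditioning set.
  P6: blocked at fork node Education ∈ conditioning set.
{Education, ParentIncome, UrbanRes} does not satisfy the backdoor criterion.

No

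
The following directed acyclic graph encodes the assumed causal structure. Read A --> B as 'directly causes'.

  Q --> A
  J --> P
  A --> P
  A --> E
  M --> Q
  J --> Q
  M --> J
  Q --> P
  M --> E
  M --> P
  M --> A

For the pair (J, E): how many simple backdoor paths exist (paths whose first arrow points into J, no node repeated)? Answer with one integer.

A backdoor path from J to E is any simple undirected path whose first edge points into J (i.e. leaves J via a parent).
Parents of J: {M}.
Enumerating:
  P1: J <- M -> Q -> A -> E
  P2: J <- M -> Q -> P <- A -> E
  P3: J <- M -> A -> E
  P4: J <- M -> P <- Q -> A -> E
  P5: J <- M -> P <- A -> E
  P6: J <- M -> E
That exhausts the simple backdoor paths. Count: 6.

6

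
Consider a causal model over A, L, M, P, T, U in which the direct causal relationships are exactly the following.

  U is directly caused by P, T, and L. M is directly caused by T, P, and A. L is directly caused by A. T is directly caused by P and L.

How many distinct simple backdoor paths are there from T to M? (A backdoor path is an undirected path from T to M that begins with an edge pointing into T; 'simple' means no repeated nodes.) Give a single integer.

A backdoor path from T to M is any simple undirected path whose first edge points into T (i.e. leaves T via a parent).
Parents of T: {L, P}.
Enumerating:
  P1: T <- P -> U <- L <- A -> M
  P2: T <- P -> M
  P3: T <- L <- A -> M
  P4: T <- L -> U <- P -> M
That exhausts the simple backdoor paths. Count: 4.

4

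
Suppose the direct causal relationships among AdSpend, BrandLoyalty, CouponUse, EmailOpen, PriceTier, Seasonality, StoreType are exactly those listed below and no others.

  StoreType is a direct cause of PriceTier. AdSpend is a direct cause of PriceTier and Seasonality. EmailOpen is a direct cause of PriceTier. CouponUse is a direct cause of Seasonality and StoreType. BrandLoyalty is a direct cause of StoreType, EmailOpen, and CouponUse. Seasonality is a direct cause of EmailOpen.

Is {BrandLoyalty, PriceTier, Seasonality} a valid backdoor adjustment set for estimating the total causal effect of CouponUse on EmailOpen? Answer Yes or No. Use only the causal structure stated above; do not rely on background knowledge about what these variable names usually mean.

Backdoor paths from CouponUse to EmailOpen (paths whose first edge points into CouponUse):
  P1: CouponUse <- BrandLoyalty -> EmailOpen
  P2: CouponUse <- BrandLoyalty -> StoreType -> PriceTier <- AdSpend -> Seasonality -> EmailOpen
  P3: CouponUse <- BrandLoyalty -> StoreType -> PriceTier <- EmailOpen
Condition 1 (no descendant of CouponUse in the set): FAILS — PriceTier and Seasonality are descendants of CouponUse.
Condition 2 (every backdoor path blocked by {BrandLoyalty, PriceTier, Seasonality}):
  P1: blocked at fork node BrandLoyalty ∈ conditioning set.
  P2: blocked at fork node BrandLoyalty ∈ conditioning set.
  P3: blocked at fork node BrandLoyalty ∈ conditioning set.
{BrandLoyalty, PriceTier, Seasonality} does not satisfy the backdoor criterion.

No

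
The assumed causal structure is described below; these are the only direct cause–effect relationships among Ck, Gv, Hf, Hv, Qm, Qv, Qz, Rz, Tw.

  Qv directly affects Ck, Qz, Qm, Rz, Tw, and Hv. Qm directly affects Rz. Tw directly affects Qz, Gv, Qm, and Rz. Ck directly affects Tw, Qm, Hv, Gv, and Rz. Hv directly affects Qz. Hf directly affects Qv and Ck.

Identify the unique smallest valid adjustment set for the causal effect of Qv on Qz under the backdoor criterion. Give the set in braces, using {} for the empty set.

Variables eligible for adjustment (non-descendants of Qv, excluding Qv and Qz): {Hf}.
Backdoor paths from Qv to Qz:
  P1: Qv <- Hf -> Ck -> Tw -> Qz
  P2: Qv <- Hf -> Ck -> Hv -> Qz
  P3: Qv <- Hf -> Ck -> Gv <- Tw -> Qz
  P4: Qv <- Hf -> Ck -> Qm <- Tw -> Qz
  P5: Qv <- Hf -> Ck -> Qm -> Rz <- Tw -> Qz
  P6: Qv <- Hf -> Ck -> Rz <- Tw -> Qz
  P7: Qv <- Hf -> Ck -> Rz <- Qm <- Tw -> Qz
The empty set is not sufficient: P1 (Qv <- Hf -> Ck -> Tw -> Qz) has no collider blocking it and no conditioned non-collider, so it is open.
Try {Hf}:
  P1: blocked at fork node Hf ∈ conditioning set.
  P2: blocked at fork node Hf ∈ conditioning set.
  P3: blocked at fork node Hf ∈ conditioning set.
  P4: blocked at fork node Hf ∈ conditioning set.
  P5: blocked at fork node Hf ∈ conditioning set.
  P6: blocked at fork node Hf ∈ conditioning set.
  P7: blocked at fork node Hf ∈ conditioning set.
{Hf} contains no descendant of Qv and blocks every backdoor path.
{Hf} is the unique smallest valid adjustment set.

{Hf}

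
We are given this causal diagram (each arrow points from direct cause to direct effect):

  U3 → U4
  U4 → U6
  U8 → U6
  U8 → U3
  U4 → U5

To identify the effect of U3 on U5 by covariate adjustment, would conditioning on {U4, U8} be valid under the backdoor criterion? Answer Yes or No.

Backdoor paths from U3 to U5 (paths whose first edge points into U3):
  P1: U3 <- U8 -> U6 <- U4 -> U5
Condition 1 (no descendant of U3 in the set): FAILS — U4 is a descendant of U3.
Condition 2 (every backdoor path blocked by {U4, U8}):
  P1: blocked at fork node U8 ∈ conditioning set.
{U4, U8} does not satisfy the backdoor criterion.

No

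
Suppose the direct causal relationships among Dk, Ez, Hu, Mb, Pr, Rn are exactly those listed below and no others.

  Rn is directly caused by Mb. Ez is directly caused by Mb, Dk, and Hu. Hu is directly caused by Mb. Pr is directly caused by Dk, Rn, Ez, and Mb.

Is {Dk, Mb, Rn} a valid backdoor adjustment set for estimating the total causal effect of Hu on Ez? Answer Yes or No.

Backdoor paths from Hu to Ez (paths whose first edge points into Hu):
  P1: Hu <- Mb -> Rn -> Pr <- Dk -> Ez
  P2: Hu <- Mb -> Rn -> Pr <- Ez
  P3: Hu <- Mb -> Ez
  P4: Hu <- Mb -> Pr <- Dk -> Ez
  P5: Hu <- Mb -> Pr <- Ez
Condition 1 (no descendant of Hu in the set): holds — descendants of Hu are {Ez, Pr}; none are in {Dk, Mb, Rn}.
Condition 2 (every backdoor path blocked by {Dk, Mb, Rn}):
  P1: blocked at fork node Mb ∈ conditioning set.
  P2: blocked at fork node Mb ∈ conditioning set.
  P3: blocked at fork node Mb ∈ conditioning set.
  P4: blocked at fork node Mb ∈ conditioning set.
  P5: blocked at fork node Mb ∈ conditioning set.
{Dk, Mb, Rn} satisfies the backdoor criterion.

Yes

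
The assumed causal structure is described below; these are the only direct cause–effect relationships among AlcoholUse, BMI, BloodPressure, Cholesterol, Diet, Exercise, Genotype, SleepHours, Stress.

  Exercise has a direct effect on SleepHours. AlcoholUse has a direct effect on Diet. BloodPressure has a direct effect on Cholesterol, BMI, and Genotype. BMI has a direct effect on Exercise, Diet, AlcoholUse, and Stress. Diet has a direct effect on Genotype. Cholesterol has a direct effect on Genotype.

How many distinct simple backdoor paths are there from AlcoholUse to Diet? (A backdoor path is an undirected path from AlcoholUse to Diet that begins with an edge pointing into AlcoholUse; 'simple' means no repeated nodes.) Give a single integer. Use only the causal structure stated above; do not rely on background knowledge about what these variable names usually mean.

3

A backdoor path from AlcoholUse to Diet is any simple undirected path whose first edge points into AlcoholUse (i.e. leaves AlcoholUse via a parent).
Parents of AlcoholUse: {BMI}.
Enumerating:
  P1: AlcoholUse <- BMI <- BloodPressure -> Cholesterol -> Genotype <- Diet
  P2: AlcoholUse <- BMI <- BloodPressure -> Genotype <- Diet
  P3: AlcoholUse <- BMI -> Diet
That exhausts the simple backdoor paths. Count: 3.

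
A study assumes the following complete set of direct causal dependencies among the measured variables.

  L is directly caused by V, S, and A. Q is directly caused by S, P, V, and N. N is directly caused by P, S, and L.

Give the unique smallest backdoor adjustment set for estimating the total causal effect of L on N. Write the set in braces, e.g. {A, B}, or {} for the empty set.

Variables eligible for adjustment (non-descendants of L, excluding L and N): {A, P, S, V}.
Backdoor paths from L to N:
  P1: L <- S -> N
  P2: L <- S -> Q <- P -> N
  P3: L <- S -> Q <- N
  P4: L <- V -> Q <- P -> N
  P5: L <- V -> Q <- S -> N
  P6: L <- V -> Q <- N
The empty set is not sufficient: P1 (L <- S -> N) has no collider blocking it and no conditioned non-collider, so it is open.
Try {S}:
  P1: blocked at fork node S ∈ conditioning set.
  P2: blocked at fork node S ∈ conditioning set.
  P3: blocked at fork node S ∈ conditioning set.
  P4: blocked at collider Q (neither it nor any descendant is in the conditioning set).
  P5: blocked at collider Q (neither it nor any descendant is in the conditioning set).
  P6: blocked at collider Q (neither it nor any descendant is in the conditioning set).
{S} contains no descendant of L and blocks every backdoor path.
No other singleton works — e.g. {A} leaves P1 open — so {S} is the unique smallest valid adjustment set.

{S}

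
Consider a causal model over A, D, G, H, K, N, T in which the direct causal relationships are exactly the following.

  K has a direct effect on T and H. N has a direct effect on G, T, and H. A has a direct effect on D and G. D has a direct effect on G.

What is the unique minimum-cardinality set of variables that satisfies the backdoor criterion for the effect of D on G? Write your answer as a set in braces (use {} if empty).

Variables eligible for adjustment (non-descendants of D, excluding D and G): {A, H, K, N, T}.
Backdoor paths from D to G:
  P1: D <- A -> G
The empty set is not sufficient: P1 (D <- A -> G) has no collider blocking it and no conditioned non-collider, so it is open.
Try {A}:
  P1: blocked at fork node A ∈ conditioning set.
{A} contains no descendant of D and blocks every backdoor path.
No other singleton works — e.g. {K} leaves P1 open — so {A} is the unique smallest valid adjustment set.

{A}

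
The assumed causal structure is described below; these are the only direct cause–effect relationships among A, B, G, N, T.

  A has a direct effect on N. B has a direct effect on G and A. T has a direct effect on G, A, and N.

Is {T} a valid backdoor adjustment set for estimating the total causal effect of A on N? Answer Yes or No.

Backdoor paths from A to N (paths whose first edge points into A):
  P1: A <- B -> G <- T -> N
  P2: A <- T -> N
Condition 1 (no descendant of A in the set): holds — descendants of A are {N}; none are in {T}.
Condition 2 (every backdoor path blocked by {T}):
  P1: blocked at collider G (neither it nor any descendant is in the conditioning set).
  P2: blocked at fork node T ∈ conditioning set.
{T} satisfies the backdoor criterion.

Yes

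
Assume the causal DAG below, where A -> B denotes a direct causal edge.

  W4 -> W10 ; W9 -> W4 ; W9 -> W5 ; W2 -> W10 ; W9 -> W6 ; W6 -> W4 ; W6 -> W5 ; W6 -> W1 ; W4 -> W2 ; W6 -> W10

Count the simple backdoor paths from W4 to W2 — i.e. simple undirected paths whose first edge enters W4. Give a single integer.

3

A backdoor path from W4 to W2 is any simple undirected path whose first edge points into W4 (i.e. leaves W4 via a parent).
Parents of W4: {W6, W9}.
Enumerating:
  P1: W4 <- W9 -> W6 -> W10 <- W2
  P2: W4 <- W9 -> W5 <- W6 -> W10 <- W2
  P3: W4 <- W6 -> W10 <- W2
That exhausts the simple backdoor paths. Count: 3.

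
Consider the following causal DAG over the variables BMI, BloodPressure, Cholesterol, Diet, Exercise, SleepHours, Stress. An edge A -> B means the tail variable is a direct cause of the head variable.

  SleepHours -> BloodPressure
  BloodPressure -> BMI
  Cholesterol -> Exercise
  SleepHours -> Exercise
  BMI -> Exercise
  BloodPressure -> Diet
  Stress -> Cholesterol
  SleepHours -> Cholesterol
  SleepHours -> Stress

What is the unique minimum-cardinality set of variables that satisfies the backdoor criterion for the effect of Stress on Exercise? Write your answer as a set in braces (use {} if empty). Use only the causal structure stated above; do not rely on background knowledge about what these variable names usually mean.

Variables eligible for adjustment (non-descendants of Stress, excluding Stress and Exercise): {BMI, BloodPressure, Diet, SleepHours}.
Backdoor paths from Stress to Exercise:
  P1: Stress <- SleepHours -> BloodPressure -> BMI -> Exercise
  P2: Stress <- SleepHours -> Cholesterol -> Exercise
  P3: Stress <- SleepHours -> Exercise
The empty set is not sufficient: P1 (Stress <- SleepHours -> BloodPressure -> BMI -> Exercise) has no collider blocking it and no conditioned non-collider, so it is open.
Try {SleepHours}:
  P1: blocked at fork node SleepHours ∈ conditioning set.
  P2: blocked at fork node SleepHours ∈ conditioning set.
  P3: blocked at fork node SleepHours ∈ conditioning set.
{SleepHours} contains no descendant of Stress and blocks every backdoor path.
No other singleton works — e.g. {BloodPressure} leaves P2 open — so {SleepHours} is the unique smallest valid adjustment set.

{SleepHours}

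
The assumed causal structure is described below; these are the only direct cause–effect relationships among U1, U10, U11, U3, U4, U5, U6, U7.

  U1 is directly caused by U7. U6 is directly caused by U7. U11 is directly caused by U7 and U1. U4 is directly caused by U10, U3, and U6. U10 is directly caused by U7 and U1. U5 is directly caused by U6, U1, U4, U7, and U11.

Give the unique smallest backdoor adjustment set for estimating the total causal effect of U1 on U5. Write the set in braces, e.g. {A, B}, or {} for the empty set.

{U7}

Variables eligible for adjustment (non-descendants of U1, excluding U1 and U5): {U3, U6, U7}.
Backdoor paths from U1 to U5:
  P1: U1 <- U7 -> U6 -> U4 -> U5
  P2: U1 <- U7 -> U6 -> U5
  P3: U1 <- U7 -> U10 -> U4 <- U6 -> U5
  P4: U1 <- U7 -> U10 -> U4 -> U5
  P5: U1 <- U7 -> U11 -> U5
  P6: U1 <- U7 -> U5
The empty set is not sufficient: P1 (U1 <- U7 -> U6 -> U4 -> U5) has no collider blocking it and no conditioned non-collider, so it is open.
Try {U7}:
  P1: blocked at fork node U7 ∈ conditioning set.
  P2: blocked at fork node U7 ∈ conditioning set.
  P3: blocked at fork node U7 ∈ conditioning set.
  P4: blocked at fork node U7 ∈ conditioning set.
  P5: blocked at fork node U7 ∈ conditioning set.
  P6: blocked at fork node U7 ∈ conditioning set.
{U7} contains no descendant of U1 and blocks every backdoor path.
No other singleton works — e.g. {U3} leaves P1 open — so {U7} is the unique smallest valid adjustment set.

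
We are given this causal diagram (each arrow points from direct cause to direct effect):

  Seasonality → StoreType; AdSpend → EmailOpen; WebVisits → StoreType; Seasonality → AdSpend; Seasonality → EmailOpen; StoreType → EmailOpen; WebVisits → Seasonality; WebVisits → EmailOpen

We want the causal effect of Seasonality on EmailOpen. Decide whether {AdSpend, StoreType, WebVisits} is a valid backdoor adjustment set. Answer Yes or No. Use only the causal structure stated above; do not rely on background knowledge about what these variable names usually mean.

No

Backdoor paths from Seasonality to EmailOpen (paths whose first edge points into Seasonality):
  P1: Seasonality <- WebVisits -> StoreType -> EmailOpen
  P2: Seasonality <- WebVisits -> EmailOpen
Condition 1 (no descendant of Seasonality in the set): FAILS — AdSpend and StoreType are descendants of Seasonality.
Condition 2 (every backdoor path blocked by {AdSpend, StoreType, WebVisits}):
  P1: blocked at fork node WebVisits ∈ conditioning set.
  P2: blocked at fork node WebVisits ∈ conditioning set.
{AdSpend, StoreType, WebVisits} does not satisfy the backdoor criterion.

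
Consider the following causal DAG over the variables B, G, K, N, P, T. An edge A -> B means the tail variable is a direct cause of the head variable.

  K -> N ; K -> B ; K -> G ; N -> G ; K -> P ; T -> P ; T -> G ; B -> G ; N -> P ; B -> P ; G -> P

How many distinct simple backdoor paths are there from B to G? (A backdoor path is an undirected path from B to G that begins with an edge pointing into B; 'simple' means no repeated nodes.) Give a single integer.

7

A backdoor path from B to G is any simple undirected path whose first edge points into B (i.e. leaves B via a parent).
Parents of B: {K}.
Enumerating:
  P1: B <- K -> N -> G
  P2: B <- K -> N -> P <- T -> G
  P3: B <- K -> N -> P <- G
  P4: B <- K -> G
  P5: B <- K -> P <- T -> G
  P6: B <- K -> P <- N -> G
  P7: B <- K -> P <- G
That exhausts the simple backdoor paths. Count: 7.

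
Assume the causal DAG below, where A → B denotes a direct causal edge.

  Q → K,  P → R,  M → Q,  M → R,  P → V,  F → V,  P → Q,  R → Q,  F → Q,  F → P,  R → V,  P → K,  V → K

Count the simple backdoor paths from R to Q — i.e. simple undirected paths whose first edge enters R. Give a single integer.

A backdoor path from R to Q is any simple undirected path whose first edge points into R (i.e. leaves R via a parent).
Parents of R: {M, P}.
Enumerating:
  P1: R <- M -> Q
  P2: R <- P <- F -> V -> K <- Q
  P3: R <- P <- F -> Q
  P4: R <- P -> V <- F -> Q
  P5: R <- P -> V -> K <- Q
  P6: R <- P -> Q
  P7: R <- P -> K <- V <- F -> Q
  P8: R <- P -> K <- Q
That exhausts the simple backdoor paths. Count: 8.

8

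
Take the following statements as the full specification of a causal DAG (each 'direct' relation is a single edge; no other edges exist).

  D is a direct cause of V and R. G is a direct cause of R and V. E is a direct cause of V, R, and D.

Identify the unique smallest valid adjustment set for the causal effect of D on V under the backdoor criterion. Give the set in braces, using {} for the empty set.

{E}

Variables eligible for adjustment (non-descendants of D, excluding D and V): {E, G}.
Backdoor paths from D to V:
  P1: D <- E -> V
  P2: D <- E -> R <- G -> V
The empty set is not sufficient: P1 (D <- E -> V) has no collider blocking it and no conditioned non-collider, so it is open.
Try {E}:
  P1: blocked at fork node E ∈ conditioning set.
  P2: blocked at fork node E ∈ conditioning set.
{E} contains no descendant of D and blocks every backdoor path.
No other singleton works — e.g. {G} leaves P1 open — so {E} is the unique smallest valid adjustment set.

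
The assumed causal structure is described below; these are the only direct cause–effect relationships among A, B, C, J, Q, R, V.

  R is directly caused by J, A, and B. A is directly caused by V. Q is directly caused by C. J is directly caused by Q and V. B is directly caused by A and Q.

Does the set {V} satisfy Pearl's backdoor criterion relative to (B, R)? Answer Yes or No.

Backdoor paths from B to R (paths whose first edge points into B):
  P1: B <- Q -> J <- V -> A -> R
  P2: B <- Q -> J -> R
  P3: B <- A <- V -> J -> R
  P4: B <- A -> R
Condition 1 (no descendant of B in the set): holds — descendants of B are {R}; none are in {V}.
Condition 2 (every backdoor path blocked by {V}):
  P1: blocked at collider J (neither it nor any descendant is in the conditioning set).
  P2: open — no interior node is in the conditioning set.
  P3: blocked at fork node V ∈ conditioning set.
  P4: open — no interior node is in the conditioning set.
{V} does not satisfy the backdoor criterion.

No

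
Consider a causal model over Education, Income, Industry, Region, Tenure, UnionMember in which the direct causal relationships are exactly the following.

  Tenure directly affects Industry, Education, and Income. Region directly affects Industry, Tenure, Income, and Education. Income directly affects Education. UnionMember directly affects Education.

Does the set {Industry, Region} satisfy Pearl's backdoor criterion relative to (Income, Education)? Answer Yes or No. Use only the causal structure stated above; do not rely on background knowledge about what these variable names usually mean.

No

Backdoor paths from Income to Education (paths whose first edge points into Income):
  P1: Income <- Region -> Tenure -> Education
  P2: Income <- Region -> Industry <- Tenure -> Education
  P3: Income <- Region -> Education
  P4: Income <- Tenure <- Region -> Education
  P5: Income <- Tenure -> Industry <- Region -> Education
  P6: Income <- Tenure -> Education
Condition 1 (no descendant of Income in the set): holds — descendants of Income are {Education}; none are in {Industry, Region}.
Condition 2 (every backdoor path blocked by {Industry, Region}):
  P1: blocked at fork node Region ∈ conditioning set.
  P2: blocked at fork node Region ∈ conditioning set.
  P3: blocked at fork node Region ∈ conditioning set.
  P4: blocked at fork node Region ∈ conditioning set.
  P5: blocked at fork node Region ∈ conditioning set.
  P6: open — no interior node is in the conditioning set.
{Industry, Region} does not satisfy the backdoor criterion.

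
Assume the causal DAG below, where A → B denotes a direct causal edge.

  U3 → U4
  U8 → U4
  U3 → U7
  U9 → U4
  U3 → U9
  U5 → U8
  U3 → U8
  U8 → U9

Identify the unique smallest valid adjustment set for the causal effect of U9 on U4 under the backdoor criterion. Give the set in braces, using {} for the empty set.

{U3, U8}

Variables eligible for adjustment (non-descendants of U9, excluding U9 and U4): {U3, U5, U7, U8}.
Backdoor paths from U9 to U4:
  P1: U9 <- U3 -> U8 -> U4
  P2: U9 <- U3 -> U4
  P3: U9 <- U8 <- U3 -> U4
  P4: U9 <- U8 -> U4
The empty set is not sufficient: P1 (U9 <- U3 -> U8 -> U4) has no collider blocking it and no conditioned non-collider, so it is open.
Try {U3, U8}:
  P1: blocked at fork node U3 ∈ conditioning set.
  P2: blocked at fork node U3 ∈ conditioning set.
  P3: blocked at chain node U8 ∈ conditioning set.
  P4: blocked at fork node U8 ∈ conditioning set.
{U3, U8} contains no descendant of U9 and blocks every backdoor path.
Every element of {U3, U8} is needed (dropping U3 leaves P2 open; dropping U8 leaves P4 open), so no proper subset is valid.
Among all size-2 subsets of the eligible variables, only {U3, U8} blocks every backdoor path, so it is the unique smallest valid adjustment set.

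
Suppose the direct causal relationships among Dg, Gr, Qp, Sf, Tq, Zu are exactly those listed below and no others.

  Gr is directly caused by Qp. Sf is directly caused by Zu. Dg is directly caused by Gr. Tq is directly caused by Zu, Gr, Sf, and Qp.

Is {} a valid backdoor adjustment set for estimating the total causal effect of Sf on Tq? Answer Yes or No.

Backdoor paths from Sf to Tq (paths whose first edge points into Sf):
  P1: Sf <- Zu -> Tq
Condition 1 (no descendant of Sf in the set): holds — descendants of Sf are {Tq}; none are in {}.
Condition 2 (every backdoor path blocked by {}):
  P1: open — no interior node is in the conditioning set.
{} does not satisfy the backdoor criterion.

No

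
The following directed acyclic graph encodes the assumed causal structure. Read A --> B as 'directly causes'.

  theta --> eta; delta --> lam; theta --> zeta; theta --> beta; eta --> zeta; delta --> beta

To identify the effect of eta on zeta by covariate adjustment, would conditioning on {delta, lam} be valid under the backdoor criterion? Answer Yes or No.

Backdoor paths from eta to zeta (paths whose first edge points into eta):
  P1: eta <- theta -> zeta
Condition 1 (no descendant of eta in the set): holds — descendants of eta are {zeta}; none are in {delta, lam}.
Condition 2 (every backdoor path blocked by {delta, lam}):
  P1: open — no interior node is in the conditioning set.
{delta, lam} does not satisfy the backdoor criterion.

No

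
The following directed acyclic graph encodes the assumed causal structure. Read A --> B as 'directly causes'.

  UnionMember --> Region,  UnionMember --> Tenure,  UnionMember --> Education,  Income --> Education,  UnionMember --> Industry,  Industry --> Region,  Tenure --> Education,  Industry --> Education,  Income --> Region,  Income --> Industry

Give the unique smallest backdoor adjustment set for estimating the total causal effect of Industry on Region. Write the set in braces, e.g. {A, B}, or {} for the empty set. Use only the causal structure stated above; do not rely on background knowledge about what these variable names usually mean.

{Income, UnionMember}

Variables eligible for adjustment (non-descendants of Industry, excluding Industry and Region): {Income, Tenure, UnionMember}.
Backdoor paths from Industry to Region:
  P1: Industry <- UnionMember -> Tenure -> Education <- Income -> Region
  P2: Industry <- UnionMember -> Region
  P3: Industry <- UnionMember -> Education <- Income -> Region
  P4: Industry <- Income -> Region
  P5: Industry <- Income -> Education <- UnionMember -> Region
  P6: Industry <- Income -> Education <- Tenure <- UnionMember -> Region
The empty set is not sufficient: P2 (Industry <- UnionMember -> Region) has no collider blocking it and no conditioned non-collider, so it is open.
Try {Income, UnionMember}:
  P1: blocked at fork node UnionMember ∈ conditioning set.
  P2: blocked at fork node UnionMember ∈ conditioning set.
  P3: blocked at fork node UnionMember ∈ conditioning set.
  P4: blocked at fork node Income ∈ conditioning set.
  P5: blocked at fork node Income ∈ conditioning set.
  P6: blocked at fork node Income ∈ conditioning set.
{Income, UnionMember} contains no descendant of Industry and blocks every backdoor path.
Every element of {Income, UnionMember} is needed (dropping Income leaves P4 open; dropping UnionMember leaves P2 open), so no proper subset is valid.
Among all size-2 subsets of the eligible variables, only {Income, UnionMember} blocks every backdoor path, so it is the unique smallest valid adjustment set.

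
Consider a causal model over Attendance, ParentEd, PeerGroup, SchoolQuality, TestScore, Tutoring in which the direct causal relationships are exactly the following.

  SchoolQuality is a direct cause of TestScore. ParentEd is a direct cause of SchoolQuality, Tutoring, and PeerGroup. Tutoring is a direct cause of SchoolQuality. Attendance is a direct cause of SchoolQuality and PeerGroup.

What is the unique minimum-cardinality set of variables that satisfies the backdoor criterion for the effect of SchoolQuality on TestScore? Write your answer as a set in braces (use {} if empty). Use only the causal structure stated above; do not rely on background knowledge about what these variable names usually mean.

Variables eligible for adjustment (non-descendants of SchoolQuality, excluding SchoolQuality and TestScore): {Attendance, ParentEd, PeerGroup, Tutoring}.
Backdoor paths from SchoolQuality to TestScore:
  (none)
With no backdoor paths the empty set already satisfies the criterion, and it is trivially minimal.

{}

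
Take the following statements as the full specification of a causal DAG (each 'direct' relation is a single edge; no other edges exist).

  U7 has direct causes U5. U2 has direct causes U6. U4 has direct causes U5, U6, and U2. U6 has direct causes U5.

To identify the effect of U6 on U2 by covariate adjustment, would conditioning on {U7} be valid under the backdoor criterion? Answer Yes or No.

Yes

Backdoor paths from U6 to U2 (paths whose first edge points into U6):
  P1: U6 <- U5 -> U4 <- U2
Condition 1 (no descendant of U6 in the set): holds — descendants of U6 are {U2, U4}; none are in {U7}.
Condition 2 (every backdoor path blocked by {U7}):
  P1: blocked at collider U4 (neither it nor any descendant is in the conditioning set).
{U7} satisfies the backdoor criterion.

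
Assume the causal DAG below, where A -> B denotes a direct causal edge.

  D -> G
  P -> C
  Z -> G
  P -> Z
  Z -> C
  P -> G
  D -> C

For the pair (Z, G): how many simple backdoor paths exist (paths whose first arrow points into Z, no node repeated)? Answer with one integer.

2

A backdoor path from Z to G is any simple undirected path whose first edge points into Z (i.e. leaves Z via a parent).
Parents of Z: {P}.
Enumerating:
  P1: Z <- P -> C <- D -> G
  P2: Z <- P -> G
That exhausts the simple backdoor paths. Count: 2.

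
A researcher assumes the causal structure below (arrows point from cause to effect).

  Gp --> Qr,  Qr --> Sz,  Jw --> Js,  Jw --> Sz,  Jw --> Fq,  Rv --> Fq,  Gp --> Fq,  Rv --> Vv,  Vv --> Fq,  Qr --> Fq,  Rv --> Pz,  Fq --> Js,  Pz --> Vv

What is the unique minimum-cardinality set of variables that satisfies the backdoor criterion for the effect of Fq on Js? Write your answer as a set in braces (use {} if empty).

Variables eligible for adjustment (non-descendants of Fq, excluding Fq and Js): {Gp, Jw, Pz, Qr, Rv, Sz, Vv}.
Backdoor paths from Fq to Js:
  P1: Fq <- Jw -> Js
  P2: Fq <- Gp -> Qr -> Sz <- Jw -> Js
  P3: Fq <- Qr -> Sz <- Jw -> Js
The empty set is not sufficient: P1 (Fq <- Jw -> Js) has no collider blocking it and no conditioned non-collider, so it is open.
Try {Jw}:
  P1: blocked at fork node Jw ∈ conditioning set.
  P2: blocked at collider Sz (neither it nor any descendant is in the conditioning set).
  P3: blocked at collider Sz (neither it nor any descendant is in the conditioning set).
{Jw} contains no descendant of Fq and blocks every backdoor path.
No other singleton works — e.g. {Rv} leaves P1 open — so {Jw} is the unique smallest valid adjustment set.

{Jw}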